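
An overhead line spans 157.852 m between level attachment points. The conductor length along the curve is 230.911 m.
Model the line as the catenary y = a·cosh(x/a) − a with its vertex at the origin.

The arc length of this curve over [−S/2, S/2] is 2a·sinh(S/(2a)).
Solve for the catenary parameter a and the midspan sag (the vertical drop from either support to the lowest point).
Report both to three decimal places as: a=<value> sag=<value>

a=50.353 sag=75.605

seed: a₀ = √(S³/(24(L−S))) = √(157.852³/(24·73.059)) = 47.362285
iter 1: u=1.666431  f(a)=+1.084e+01  f'(a)=-4.031e+00  a ← 47.362285 − (+1.084e+01/-4.031e+00) = 50.051593
iter 2: u=1.576893  f(a)=+9.920e-01  f'(a)=-3.325e+00  a ← 50.051593 − (+9.920e-01/-3.325e+00) = 50.349967
iter 3: u=1.567548  f(a)=+1.015e-02  f'(a)=-3.257e+00  a ← 50.349967 − (+1.015e-02/-3.257e+00) = 50.353084
iter 4: u=1.567451  f(a)=+1.087e-06  f'(a)=-3.256e+00  a ← 50.353084 − (+1.087e-06/-3.256e+00) = 50.353084
iter 5: u=1.567451  f(a)=-2.842e-14  f'(a)=-3.256e+00  a ← 50.353084 − (-2.842e-14/-3.256e+00) = 50.353084
converged: |Δa| < 1e-12 after 5 iterations
sag = a·(cosh(S/(2a)) − 1) = 50.353084·(cosh(1.567451) − 1) = 75.604868
T_max/T_min = cosh(S/(2a)) = 2.501494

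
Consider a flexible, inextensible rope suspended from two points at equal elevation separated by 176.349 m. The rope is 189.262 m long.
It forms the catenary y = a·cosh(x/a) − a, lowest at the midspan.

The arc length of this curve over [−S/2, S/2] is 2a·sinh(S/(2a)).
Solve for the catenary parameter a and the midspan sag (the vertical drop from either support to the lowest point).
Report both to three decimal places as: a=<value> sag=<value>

seed: a₀ = √(S³/(24(L−S))) = √(176.349³/(24·12.913)) = 133.027156
iter 1: u=0.662831  f(a)=+2.866e-01  f'(a)=-2.028e-01  a ← 133.027156 − (+2.866e-01/-2.028e-01) = 134.440573
iter 2: u=0.655862  f(a)=+4.633e-03  f'(a)=-1.963e-01  a ← 134.440573 − (+4.633e-03/-1.963e-01) = 134.464173
iter 3: u=0.655747  f(a)=+1.254e-06  f'(a)=-1.962e-01  a ← 134.464173 − (+1.254e-06/-1.962e-01) = 134.464179
iter 4: u=0.655747  f(a)=+8.527e-14  f'(a)=-1.962e-01  a ← 134.464179 − (+8.527e-14/-1.962e-01) = 134.464179
converged: |Δa| < 1e-12 after 4 iterations
sag = a·(cosh(S/(2a)) − 1) = 134.464179·(cosh(0.655747) − 1) = 29.961006
T_max/T_min = cosh(S/(2a)) = 1.222818

a=134.464 sag=29.961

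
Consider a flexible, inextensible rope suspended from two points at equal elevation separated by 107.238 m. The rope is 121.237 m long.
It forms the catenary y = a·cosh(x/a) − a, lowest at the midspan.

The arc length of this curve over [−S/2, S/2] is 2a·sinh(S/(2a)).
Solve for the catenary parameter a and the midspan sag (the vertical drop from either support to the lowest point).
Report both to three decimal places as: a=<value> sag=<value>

a=61.738 sag=24.785

seed: a₀ = √(S³/(24(L−S))) = √(107.238³/(24·13.999)) = 60.585533
iter 1: u=0.885013  f(a)=+5.586e-01  f'(a)=-4.993e-01  a ← 60.585533 − (+5.586e-01/-4.993e-01) = 61.704136
iter 2: u=0.868969  f(a)=+1.584e-02  f'(a)=-4.714e-01  a ← 61.704136 − (+1.584e-02/-4.714e-01) = 61.737750
iter 3: u=0.868496  f(a)=+1.358e-05  f'(a)=-4.706e-01  a ← 61.737750 − (+1.358e-05/-4.706e-01) = 61.737779
iter 4: u=0.868496  f(a)=+9.976e-12  f'(a)=-4.706e-01  a ← 61.737779 − (+9.976e-12/-4.706e-01) = 61.737779
converged: |Δa| < 1e-12 after 4 iterations
sag = a·(cosh(S/(2a)) − 1) = 61.737779·(cosh(0.868496) − 1) = 24.784796
T_max/T_min = cosh(S/(2a)) = 1.401453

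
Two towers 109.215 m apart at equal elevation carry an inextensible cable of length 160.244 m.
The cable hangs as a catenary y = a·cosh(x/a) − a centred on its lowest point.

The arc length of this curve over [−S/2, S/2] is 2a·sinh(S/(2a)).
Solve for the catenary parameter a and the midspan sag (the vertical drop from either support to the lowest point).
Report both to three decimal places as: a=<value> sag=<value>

a=34.692 sag=52.618

seed: a₀ = √(S³/(24(L−S))) = √(109.215³/(24·51.029)) = 32.614392
iter 1: u=1.674338  f(a)=+7.649e+00  f'(a)=-4.099e+00  a ← 32.614392 − (+7.649e+00/-4.099e+00) = 34.480508
iter 2: u=1.583721  f(a)=+7.056e-01  f'(a)=-3.375e+00  a ← 34.480508 − (+7.056e-01/-3.375e+00) = 34.689602
iter 3: u=1.574175  f(a)=+7.352e-03  f'(a)=-3.305e+00  a ← 34.689602 − (+7.352e-03/-3.305e+00) = 34.691827
iter 4: u=1.574074  f(a)=+8.166e-07  f'(a)=-3.304e+00  a ← 34.691827 − (+8.166e-07/-3.304e+00) = 34.691827
iter 5: u=1.574074  f(a)=+0.000e+00  f'(a)=-3.304e+00  a ← 34.691827 − (+0.000e+00/-3.304e+00) = 34.691827
converged: |Δa| < 1e-12 after 5 iterations
sag = a·(cosh(S/(2a)) − 1) = 34.691827·(cosh(1.574074) − 1) = 52.618297
T_max/T_min = cosh(S/(2a)) = 2.516735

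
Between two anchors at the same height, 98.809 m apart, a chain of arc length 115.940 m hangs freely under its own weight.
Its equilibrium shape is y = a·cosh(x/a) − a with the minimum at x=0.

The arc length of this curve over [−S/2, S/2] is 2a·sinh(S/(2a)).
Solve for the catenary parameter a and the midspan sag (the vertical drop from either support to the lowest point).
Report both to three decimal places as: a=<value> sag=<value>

a=49.652 sag=26.675

seed: a₀ = √(S³/(24(L−S))) = √(98.809³/(24·17.131)) = 48.439291
iter 1: u=1.019926  f(a)=+9.134e-01  f'(a)=-7.837e-01  a ← 48.439291 − (+9.134e-01/-7.837e-01) = 49.604833
iter 2: u=0.995961  f(a)=+3.401e-02  f'(a)=-7.263e-01  a ← 49.604833 − (+3.401e-02/-7.263e-01) = 49.651655
iter 3: u=0.995022  f(a)=+5.118e-05  f'(a)=-7.241e-01  a ← 49.651655 − (+5.118e-05/-7.241e-01) = 49.651725
iter 4: u=0.995021  f(a)=+1.163e-10  f'(a)=-7.241e-01  a ← 49.651725 − (+1.163e-10/-7.241e-01) = 49.651725
iter 5: u=0.995021  f(a)=-4.263e-14  f'(a)=-7.241e-01  a ← 49.651725 − (-4.263e-14/-7.241e-01) = 49.651725
converged: |Δa| < 1e-12 after 5 iterations
sag = a·(cosh(S/(2a)) − 1) = 49.651725·(cosh(0.995021) − 1) = 26.675300
T_max/T_min = cosh(S/(2a)) = 1.537248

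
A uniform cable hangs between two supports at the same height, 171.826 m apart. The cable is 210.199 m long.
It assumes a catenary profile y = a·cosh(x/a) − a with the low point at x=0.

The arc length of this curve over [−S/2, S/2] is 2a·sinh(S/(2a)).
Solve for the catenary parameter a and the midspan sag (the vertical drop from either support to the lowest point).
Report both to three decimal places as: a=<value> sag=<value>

a=76.587 sag=53.457

seed: a₀ = √(S³/(24(L−S))) = √(171.826³/(24·38.373)) = 74.218953
iter 1: u=1.157561  f(a)=+2.654e+00  f'(a)=-1.179e+00  a ← 74.218953 − (+2.654e+00/-1.179e+00) = 76.469631
iter 2: u=1.123492  f(a)=+1.255e-01  f'(a)=-1.070e+00  a ← 76.469631 − (+1.255e-01/-1.070e+00) = 76.586923
iter 3: u=1.121771  f(a)=+3.116e-04  f'(a)=-1.065e+00  a ← 76.586923 − (+3.116e-04/-1.065e+00) = 76.587215
iter 4: u=1.121767  f(a)=+1.930e-09  f'(a)=-1.065e+00  a ← 76.587215 − (+1.930e-09/-1.065e+00) = 76.587215
iter 5: u=1.121767  f(a)=+2.842e-14  f'(a)=-1.065e+00  a ← 76.587215 − (+2.842e-14/-1.065e+00) = 76.587215
converged: |Δa| < 1e-12 after 5 iterations
sag = a·(cosh(S/(2a)) − 1) = 76.587215·(cosh(1.121767) − 1) = 53.457033
T_max/T_min = cosh(S/(2a)) = 1.697989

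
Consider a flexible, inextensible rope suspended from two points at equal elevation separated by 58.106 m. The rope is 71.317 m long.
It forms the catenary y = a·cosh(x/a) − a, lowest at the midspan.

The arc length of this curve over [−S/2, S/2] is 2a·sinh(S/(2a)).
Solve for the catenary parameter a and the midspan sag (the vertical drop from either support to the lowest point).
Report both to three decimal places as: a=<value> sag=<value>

a=25.682 sag=18.262

seed: a₀ = √(S³/(24(L−S))) = √(58.106³/(24·13.211)) = 24.874709
iter 1: u=1.167973  f(a)=+9.309e-01  f'(a)=-1.214e+00  a ← 24.874709 − (+9.309e-01/-1.214e+00) = 25.641316
iter 2: u=1.133054  f(a)=+4.477e-02  f'(a)=-1.100e+00  a ← 25.641316 − (+4.477e-02/-1.100e+00) = 25.682011
iter 3: u=1.131259  f(a)=+1.151e-04  f'(a)=-1.094e+00  a ← 25.682011 − (+1.151e-04/-1.094e+00) = 25.682116
iter 4: u=1.131254  f(a)=+7.654e-10  f'(a)=-1.094e+00  a ← 25.682116 − (+7.654e-10/-1.094e+00) = 25.682116
iter 5: u=1.131254  f(a)=+1.421e-14  f'(a)=-1.094e+00  a ← 25.682116 − (+1.421e-14/-1.094e+00) = 25.682116
converged: |Δa| < 1e-12 after 5 iterations
sag = a·(cosh(S/(2a)) − 1) = 25.682116·(cosh(1.131254) − 1) = 18.262164
T_max/T_min = cosh(S/(2a)) = 1.711085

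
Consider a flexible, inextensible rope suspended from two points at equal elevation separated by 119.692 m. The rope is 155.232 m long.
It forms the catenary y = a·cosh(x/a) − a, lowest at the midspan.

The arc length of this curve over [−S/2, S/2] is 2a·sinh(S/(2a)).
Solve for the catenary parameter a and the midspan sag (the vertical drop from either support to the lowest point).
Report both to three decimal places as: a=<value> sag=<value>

seed: a₀ = √(S³/(24(L−S))) = √(119.692³/(24·35.540)) = 44.836670
iter 1: u=1.334756  f(a)=+3.304e+00  f'(a)=-1.886e+00  a ← 44.836670 − (+3.304e+00/-1.886e+00) = 46.587976
iter 2: u=1.284580  f(a)=+2.034e-01  f'(a)=-1.661e+00  a ← 46.587976 − (+2.034e-01/-1.661e+00) = 46.710476
iter 3: u=1.281212  f(a)=+8.832e-04  f'(a)=-1.646e+00  a ← 46.710476 − (+8.832e-04/-1.646e+00) = 46.711013
iter 4: u=1.281197  f(a)=+1.681e-08  f'(a)=-1.646e+00  a ← 46.711013 − (+1.681e-08/-1.646e+00) = 46.711013
iter 5: u=1.281197  f(a)=+0.000e+00  f'(a)=-1.646e+00  a ← 46.711013 − (+0.000e+00/-1.646e+00) = 46.711013
converged: |Δa| < 1e-12 after 5 iterations
sag = a·(cosh(S/(2a)) − 1) = 46.711013·(cosh(1.281197) − 1) = 43.876857
T_max/T_min = cosh(S/(2a)) = 1.939326

a=46.711 sag=43.877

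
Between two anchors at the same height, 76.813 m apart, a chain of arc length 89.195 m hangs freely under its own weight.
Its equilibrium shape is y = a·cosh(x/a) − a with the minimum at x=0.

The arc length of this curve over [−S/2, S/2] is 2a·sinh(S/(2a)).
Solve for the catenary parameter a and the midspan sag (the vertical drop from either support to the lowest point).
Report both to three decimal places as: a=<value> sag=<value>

seed: a₀ = √(S³/(24(L−S))) = √(76.813³/(24·12.382)) = 39.052700
iter 1: u=0.983453  f(a)=+6.128e-01  f'(a)=-6.976e-01  a ← 39.052700 − (+6.128e-01/-6.976e-01) = 39.931073
iter 2: u=0.961820  f(a)=+2.128e-02  f'(a)=-6.499e-01  a ← 39.931073 − (+2.128e-02/-6.499e-01) = 39.963821
iter 3: u=0.961032  f(a)=+2.772e-05  f'(a)=-6.482e-01  a ← 39.963821 − (+2.772e-05/-6.482e-01) = 39.963863
iter 4: u=0.961031  f(a)=+4.717e-11  f'(a)=-6.482e-01  a ← 39.963863 − (+4.717e-11/-6.482e-01) = 39.963863
iter 5: u=0.961031  f(a)=+1.421e-14  f'(a)=-6.482e-01  a ← 39.963863 − (+1.421e-14/-6.482e-01) = 39.963863
converged: |Δa| < 1e-12 after 5 iterations
sag = a·(cosh(S/(2a)) − 1) = 39.963863·(cosh(0.961031) − 1) = 19.919752
T_max/T_min = cosh(S/(2a)) = 1.498444

a=39.964 sag=19.920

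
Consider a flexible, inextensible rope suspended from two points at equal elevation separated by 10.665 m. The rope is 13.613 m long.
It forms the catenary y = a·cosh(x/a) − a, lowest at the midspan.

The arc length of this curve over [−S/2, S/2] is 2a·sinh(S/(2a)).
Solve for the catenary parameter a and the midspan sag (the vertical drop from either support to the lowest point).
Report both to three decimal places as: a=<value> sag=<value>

seed: a₀ = √(S³/(24(L−S))) = √(10.665³/(24·2.948)) = 4.140682
iter 1: u=1.287831  f(a)=+2.543e-01  f'(a)=-1.675e+00  a ← 4.140682 − (+2.543e-01/-1.675e+00) = 4.292574
iter 2: u=1.242262  f(a)=+1.467e-02  f'(a)=-1.486e+00  a ← 4.292574 − (+1.467e-02/-1.486e+00) = 4.302440
iter 3: u=1.239413  f(a)=+5.535e-05  f'(a)=-1.475e+00  a ← 4.302440 − (+5.535e-05/-1.475e+00) = 4.302478
iter 4: u=1.239402  f(a)=+7.952e-10  f'(a)=-1.475e+00  a ← 4.302478 − (+7.952e-10/-1.475e+00) = 4.302478
iter 5: u=1.239402  f(a)=-1.776e-15  f'(a)=-1.475e+00  a ← 4.302478 − (-1.776e-15/-1.475e+00) = 4.302478
converged: |Δa| < 1e-12 after 5 iterations
sag = a·(cosh(S/(2a)) − 1) = 4.302478·(cosh(1.239402) − 1) = 3.749836
T_max/T_min = cosh(S/(2a)) = 1.871553

a=4.302 sag=3.750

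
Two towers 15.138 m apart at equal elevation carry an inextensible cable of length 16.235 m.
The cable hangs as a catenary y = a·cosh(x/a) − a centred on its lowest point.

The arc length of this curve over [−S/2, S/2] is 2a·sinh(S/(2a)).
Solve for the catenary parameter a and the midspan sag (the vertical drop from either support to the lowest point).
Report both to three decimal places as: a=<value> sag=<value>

seed: a₀ = √(S³/(24(L−S))) = √(15.138³/(24·1.097)) = 11.478729
iter 1: u=0.659394  f(a)=+2.410e-02  f'(a)=-1.996e-01  a ← 11.478729 − (+2.410e-02/-1.996e-01) = 11.599471
iter 2: u=0.652530  f(a)=+3.855e-04  f'(a)=-1.932e-01  a ← 11.599471 − (+3.855e-04/-1.932e-01) = 11.601466
iter 3: u=0.652418  f(a)=+1.022e-07  f'(a)=-1.931e-01  a ← 11.601466 − (+1.022e-07/-1.931e-01) = 11.601466
iter 4: u=0.652418  f(a)=+7.105e-15  f'(a)=-1.931e-01  a ← 11.601466 − (+7.105e-15/-1.931e-01) = 11.601466
converged: |Δa| < 1e-12 after 4 iterations
sag = a·(cosh(S/(2a)) − 1) = 11.601466·(cosh(0.652418) − 1) = 2.557906
T_max/T_min = cosh(S/(2a)) = 1.220481

a=11.601 sag=2.558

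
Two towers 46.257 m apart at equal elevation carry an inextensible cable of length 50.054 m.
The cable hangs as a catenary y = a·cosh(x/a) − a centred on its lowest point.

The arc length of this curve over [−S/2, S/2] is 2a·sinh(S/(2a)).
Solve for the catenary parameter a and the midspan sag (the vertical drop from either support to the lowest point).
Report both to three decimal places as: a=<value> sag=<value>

seed: a₀ = √(S³/(24(L−S))) = √(46.257³/(24·3.797)) = 32.956439
iter 1: u=0.701790  f(a)=+9.461e-02  f'(a)=-2.420e-01  a ← 32.956439 − (+9.461e-02/-2.420e-01) = 33.347416
iter 2: u=0.693562  f(a)=+1.710e-03  f'(a)=-2.333e-01  a ← 33.347416 − (+1.710e-03/-2.333e-01) = 33.354745
iter 3: u=0.693410  f(a)=+5.814e-07  f'(a)=-2.331e-01  a ← 33.354745 − (+5.814e-07/-2.331e-01) = 33.354748
iter 4: u=0.693410  f(a)=+7.105e-14  f'(a)=-2.331e-01  a ← 33.354748 − (+7.105e-14/-2.331e-01) = 33.354748
converged: |Δa| < 1e-12 after 4 iterations
sag = a·(cosh(S/(2a)) − 1) = 33.354748·(cosh(0.693410) − 1) = 8.345251
T_max/T_min = cosh(S/(2a)) = 1.250197

a=33.355 sag=8.345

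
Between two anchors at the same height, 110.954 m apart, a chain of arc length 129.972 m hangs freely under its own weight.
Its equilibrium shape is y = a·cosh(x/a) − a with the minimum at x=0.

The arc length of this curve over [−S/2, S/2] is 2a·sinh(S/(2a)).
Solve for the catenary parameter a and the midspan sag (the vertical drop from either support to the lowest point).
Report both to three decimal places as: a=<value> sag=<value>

a=56.059 sag=29.765

seed: a₀ = √(S³/(24(L−S))) = √(110.954³/(24·19.018)) = 54.704922
iter 1: u=1.014114  f(a)=+1.002e+00  f'(a)=-7.695e-01  a ← 54.704922 − (+1.002e+00/-7.695e-01) = 56.007394
iter 2: u=0.990530  f(a)=+3.691e-02  f'(a)=-7.137e-01  a ← 56.007394 − (+3.691e-02/-7.137e-01) = 56.059107
iter 3: u=0.989616  f(a)=+5.430e-05  f'(a)=-7.116e-01  a ← 56.059107 − (+5.430e-05/-7.116e-01) = 56.059183
iter 4: u=0.989615  f(a)=+1.179e-10  f'(a)=-7.116e-01  a ← 56.059183 − (+1.179e-10/-7.116e-01) = 56.059183
iter 5: u=0.989615  f(a)=+0.000e+00  f'(a)=-7.116e-01  a ← 56.059183 − (+0.000e+00/-7.116e-01) = 56.059183
converged: |Δa| < 1e-12 after 5 iterations
sag = a·(cosh(S/(2a)) − 1) = 56.059183·(cosh(0.989615) − 1) = 29.765127
T_max/T_min = cosh(S/(2a)) = 1.530959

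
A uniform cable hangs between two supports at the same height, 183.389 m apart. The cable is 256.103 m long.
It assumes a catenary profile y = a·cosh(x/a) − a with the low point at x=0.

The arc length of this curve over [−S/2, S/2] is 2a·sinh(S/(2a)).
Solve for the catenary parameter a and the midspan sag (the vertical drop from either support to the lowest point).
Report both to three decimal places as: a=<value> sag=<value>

seed: a₀ = √(S³/(24(L−S))) = √(183.389³/(24·72.714)) = 59.449100
iter 1: u=1.542403  f(a)=+9.156e+00  f'(a)=-3.080e+00  a ← 59.449100 − (+9.156e+00/-3.080e+00) = 62.421856
iter 2: u=1.468949  f(a)=+7.316e-01  f'(a)=-2.606e+00  a ← 62.421856 − (+7.316e-01/-2.606e+00) = 62.702615
iter 3: u=1.462371  f(a)=+5.567e-03  f'(a)=-2.566e+00  a ← 62.702615 − (+5.567e-03/-2.566e+00) = 62.704785
iter 4: u=1.462321  f(a)=+3.278e-07  f'(a)=-2.566e+00  a ← 62.704785 − (+3.278e-07/-2.566e+00) = 62.704785
iter 5: u=1.462321  f(a)=-5.684e-14  f'(a)=-2.566e+00  a ← 62.704785 − (-5.684e-14/-2.566e+00) = 62.704785
converged: |Δa| < 1e-12 after 5 iterations
sag = a·(cosh(S/(2a)) − 1) = 62.704785·(cosh(1.462321) − 1) = 79.875286
T_max/T_min = cosh(S/(2a)) = 2.273831

a=62.705 sag=79.875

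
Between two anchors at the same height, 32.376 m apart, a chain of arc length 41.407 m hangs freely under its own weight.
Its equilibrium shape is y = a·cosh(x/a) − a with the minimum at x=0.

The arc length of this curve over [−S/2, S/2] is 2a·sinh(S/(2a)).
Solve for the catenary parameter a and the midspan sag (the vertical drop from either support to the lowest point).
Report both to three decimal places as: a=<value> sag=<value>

a=13.006 sag=11.444

seed: a₀ = √(S³/(24(L−S))) = √(32.376³/(24·9.031)) = 12.512994
iter 1: u=1.293695  f(a)=+7.866e-01  f'(a)=-1.700e+00  a ← 12.512994 − (+7.866e-01/-1.700e+00) = 12.975694
iter 2: u=1.247563  f(a)=+4.573e-02  f'(a)=-1.507e+00  a ← 12.975694 − (+4.573e-02/-1.507e+00) = 13.006031
iter 3: u=1.244653  f(a)=+1.757e-04  f'(a)=-1.496e+00  a ← 13.006031 − (+1.757e-04/-1.496e+00) = 13.006148
iter 4: u=1.244642  f(a)=+2.616e-09  f'(a)=-1.496e+00  a ← 13.006148 − (+2.616e-09/-1.496e+00) = 13.006148
iter 5: u=1.244642  f(a)=+0.000e+00  f'(a)=-1.496e+00  a ← 13.006148 − (+0.000e+00/-1.496e+00) = 13.006148
converged: |Δa| < 1e-12 after 5 iterations
sag = a·(cosh(S/(2a)) − 1) = 13.006148·(cosh(1.244642) − 1) = 11.443694
T_max/T_min = cosh(S/(2a)) = 1.879868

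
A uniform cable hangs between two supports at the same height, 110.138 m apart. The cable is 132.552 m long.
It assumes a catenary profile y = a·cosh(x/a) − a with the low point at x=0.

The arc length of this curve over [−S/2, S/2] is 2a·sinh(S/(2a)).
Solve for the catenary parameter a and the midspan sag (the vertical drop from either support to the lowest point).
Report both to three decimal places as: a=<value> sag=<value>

seed: a₀ = √(S³/(24(L−S))) = √(110.138³/(24·22.414)) = 49.835690
iter 1: u=1.105011  f(a)=+1.409e+00  f'(a)=-1.014e+00  a ← 49.835690 − (+1.409e+00/-1.014e+00) = 51.224791
iter 2: u=1.075046  f(a)=+6.105e-02  f'(a)=-9.281e-01  a ← 51.224791 − (+6.105e-02/-9.281e-01) = 51.290577
iter 3: u=1.073667  f(a)=+1.262e-04  f'(a)=-9.242e-01  a ← 51.290577 − (+1.262e-04/-9.242e-01) = 51.290714
iter 4: u=1.073664  f(a)=+5.411e-10  f'(a)=-9.242e-01  a ← 51.290714 − (+5.411e-10/-9.242e-01) = 51.290714
iter 5: u=1.073664  f(a)=+2.842e-14  f'(a)=-9.242e-01  a ← 51.290714 − (+2.842e-14/-9.242e-01) = 51.290714
converged: |Δa| < 1e-12 after 5 iterations
sag = a·(cosh(S/(2a)) − 1) = 51.290714·(cosh(1.073664) − 1) = 32.514092
T_max/T_min = cosh(S/(2a)) = 1.633918

a=51.291 sag=32.514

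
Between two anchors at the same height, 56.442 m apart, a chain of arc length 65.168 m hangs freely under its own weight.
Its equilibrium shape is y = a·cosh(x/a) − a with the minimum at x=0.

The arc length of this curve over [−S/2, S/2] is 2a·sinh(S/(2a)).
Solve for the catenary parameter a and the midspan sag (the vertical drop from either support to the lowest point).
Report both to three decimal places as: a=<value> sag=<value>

seed: a₀ = √(S³/(24(L−S))) = √(56.442³/(24·8.726)) = 29.301535
iter 1: u=0.963124  f(a)=+4.138e-01  f'(a)=-6.527e-01  a ← 29.301535 − (+4.138e-01/-6.527e-01) = 29.935460
iter 2: u=0.942728  f(a)=+1.381e-02  f'(a)=-6.098e-01  a ← 29.935460 − (+1.381e-02/-6.098e-01) = 29.958104
iter 3: u=0.942016  f(a)=+1.656e-05  f'(a)=-6.083e-01  a ← 29.958104 − (+1.656e-05/-6.083e-01) = 29.958132
iter 4: u=0.942015  f(a)=+2.387e-11  f'(a)=-6.083e-01  a ← 29.958132 − (+2.387e-11/-6.083e-01) = 29.958132
iter 5: u=0.942015  f(a)=-1.421e-14  f'(a)=-6.083e-01  a ← 29.958132 − (-1.421e-14/-6.083e-01) = 29.958132
converged: |Δa| < 1e-12 after 5 iterations
sag = a·(cosh(S/(2a)) − 1) = 29.958132·(cosh(0.942015) − 1) = 14.304795
T_max/T_min = cosh(S/(2a)) = 1.477493

a=29.958 sag=14.305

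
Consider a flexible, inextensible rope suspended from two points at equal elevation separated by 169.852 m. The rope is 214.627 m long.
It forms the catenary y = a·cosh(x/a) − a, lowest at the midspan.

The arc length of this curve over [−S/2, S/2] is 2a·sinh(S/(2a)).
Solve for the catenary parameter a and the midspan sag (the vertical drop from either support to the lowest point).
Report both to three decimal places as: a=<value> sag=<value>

seed: a₀ = √(S³/(24(L−S))) = √(169.852³/(24·44.775)) = 67.527797
iter 1: u=1.257645  f(a)=+3.677e+00  f'(a)=-1.548e+00  a ← 67.527797 − (+3.677e+00/-1.548e+00) = 69.903196
iter 2: u=1.214909  f(a)=+2.029e-01  f'(a)=-1.381e+00  a ← 69.903196 − (+2.029e-01/-1.381e+00) = 70.050097
iter 3: u=1.212361  f(a)=+6.980e-04  f'(a)=-1.372e+00  a ← 70.050097 − (+6.980e-04/-1.372e+00) = 70.050606
iter 4: u=1.212352  f(a)=+8.320e-09  f'(a)=-1.372e+00  a ← 70.050606 − (+8.320e-09/-1.372e+00) = 70.050606
iter 5: u=1.212352  f(a)=-2.842e-14  f'(a)=-1.372e+00  a ← 70.050606 − (-2.842e-14/-1.372e+00) = 70.050606
converged: |Δa| < 1e-12 after 5 iterations
sag = a·(cosh(S/(2a)) − 1) = 70.050606·(cosh(1.212352) − 1) = 58.102719
T_max/T_min = cosh(S/(2a)) = 1.829439

a=70.051 sag=58.103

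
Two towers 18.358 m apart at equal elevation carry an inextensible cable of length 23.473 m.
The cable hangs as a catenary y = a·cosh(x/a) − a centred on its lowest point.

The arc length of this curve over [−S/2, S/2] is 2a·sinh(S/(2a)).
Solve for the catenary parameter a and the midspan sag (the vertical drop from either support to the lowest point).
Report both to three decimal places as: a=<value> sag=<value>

seed: a₀ = √(S³/(24(L−S))) = √(18.358³/(24·5.115)) = 7.099203
iter 1: u=1.292962  f(a)=+4.450e-01  f'(a)=-1.697e+00  a ← 7.099203 − (+4.450e-01/-1.697e+00) = 7.361452
iter 2: u=1.246901  f(a)=+2.584e-02  f'(a)=-1.505e+00  a ← 7.361452 − (+2.584e-02/-1.505e+00) = 7.378627
iter 3: u=1.243998  f(a)=+9.908e-05  f'(a)=-1.493e+00  a ← 7.378627 − (+9.908e-05/-1.493e+00) = 7.378693
iter 4: u=1.243987  f(a)=+1.469e-09  f'(a)=-1.493e+00  a ← 7.378693 − (+1.469e-09/-1.493e+00) = 7.378693
iter 5: u=1.243987  f(a)=+0.000e+00  f'(a)=-1.493e+00  a ← 7.378693 − (+0.000e+00/-1.493e+00) = 7.378693
converged: |Δa| < 1e-12 after 5 iterations
sag = a·(cosh(S/(2a)) − 1) = 7.378693·(cosh(1.243987) − 1) = 6.484587
T_max/T_min = cosh(S/(2a)) = 1.878826

a=7.379 sag=6.485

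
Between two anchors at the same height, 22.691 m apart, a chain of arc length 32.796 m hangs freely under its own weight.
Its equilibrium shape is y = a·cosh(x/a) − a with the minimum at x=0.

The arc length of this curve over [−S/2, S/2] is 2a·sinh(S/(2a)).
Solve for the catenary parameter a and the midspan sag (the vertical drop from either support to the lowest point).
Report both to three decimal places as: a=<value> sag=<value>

seed: a₀ = √(S³/(24(L−S))) = √(22.691³/(24·10.105)) = 6.940754
iter 1: u=1.634621  f(a)=+1.439e+00  f'(a)=-3.768e+00  a ← 6.940754 − (+1.439e+00/-3.768e+00) = 7.322716
iter 2: u=1.549357  f(a)=+1.273e-01  f'(a)=-3.128e+00  a ← 7.322716 − (+1.273e-01/-3.128e+00) = 7.363426
iter 3: u=1.540791  f(a)=+1.211e-03  f'(a)=-3.069e+00  a ← 7.363426 − (+1.211e-03/-3.069e+00) = 7.363821
iter 4: u=1.540708  f(a)=+1.118e-07  f'(a)=-3.068e+00  a ← 7.363821 − (+1.118e-07/-3.068e+00) = 7.363821
iter 5: u=1.540708  f(a)=+0.000e+00  f'(a)=-3.068e+00  a ← 7.363821 − (+0.000e+00/-3.068e+00) = 7.363821
converged: |Δa| < 1e-12 after 5 iterations
sag = a·(cosh(S/(2a)) − 1) = 7.363821·(cosh(1.540708) − 1) = 10.611725
T_max/T_min = cosh(S/(2a)) = 2.441062

a=7.364 sag=10.612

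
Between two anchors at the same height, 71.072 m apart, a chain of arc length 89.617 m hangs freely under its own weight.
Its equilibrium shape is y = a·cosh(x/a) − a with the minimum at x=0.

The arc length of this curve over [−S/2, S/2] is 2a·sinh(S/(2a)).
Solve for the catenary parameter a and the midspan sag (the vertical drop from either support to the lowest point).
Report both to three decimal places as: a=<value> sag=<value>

a=29.451 sag=24.169

seed: a₀ = √(S³/(24(L−S))) = √(71.072³/(24·18.545)) = 28.400682
iter 1: u=1.251238  f(a)=+1.507e+00  f'(a)=-1.522e+00  a ← 28.400682 − (+1.507e+00/-1.522e+00) = 29.390710
iter 2: u=1.209090  f(a)=+8.239e-02  f'(a)=-1.360e+00  a ← 29.390710 − (+8.239e-02/-1.360e+00) = 29.451294
iter 3: u=1.206602  f(a)=+2.777e-04  f'(a)=-1.351e+00  a ← 29.451294 − (+2.777e-04/-1.351e+00) = 29.451499
iter 4: u=1.206594  f(a)=+3.180e-09  f'(a)=-1.351e+00  a ← 29.451499 − (+3.180e-09/-1.351e+00) = 29.451499
iter 5: u=1.206594  f(a)=+2.842e-14  f'(a)=-1.351e+00  a ← 29.451499 − (+2.842e-14/-1.351e+00) = 29.451499
converged: |Δa| < 1e-12 after 5 iterations
sag = a·(cosh(S/(2a)) − 1) = 29.451499·(cosh(1.206594) − 1) = 24.169322
T_max/T_min = cosh(S/(2a)) = 1.820648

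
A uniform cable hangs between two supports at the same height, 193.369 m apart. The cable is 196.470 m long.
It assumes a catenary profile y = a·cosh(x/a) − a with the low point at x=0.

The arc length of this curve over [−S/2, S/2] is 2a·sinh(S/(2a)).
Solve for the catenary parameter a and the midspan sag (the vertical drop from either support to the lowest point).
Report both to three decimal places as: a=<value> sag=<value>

seed: a₀ = √(S³/(24(L−S))) = √(193.369³/(24·3.101)) = 311.690649
iter 1: u=0.310194  f(a)=+1.495e-02  f'(a)=-2.009e-02  a ← 311.690649 − (+1.495e-02/-2.009e-02) = 312.434956
iter 2: u=0.309455  f(a)=+5.373e-05  f'(a)=-1.995e-02  a ← 312.434956 − (+5.373e-05/-1.995e-02) = 312.437650
iter 3: u=0.309452  f(a)=+6.993e-10  f'(a)=-1.995e-02  a ← 312.437650 − (+6.993e-10/-1.995e-02) = 312.437650
iter 4: u=0.309452  f(a)=+2.842e-14  f'(a)=-1.995e-02  a ← 312.437650 − (+2.842e-14/-1.995e-02) = 312.437650
converged: |Δa| < 1e-12 after 4 iterations
sag = a·(cosh(S/(2a)) − 1) = 312.437650·(cosh(0.309452) − 1) = 15.079373
T_max/T_min = cosh(S/(2a)) = 1.048264

a=312.438 sag=15.079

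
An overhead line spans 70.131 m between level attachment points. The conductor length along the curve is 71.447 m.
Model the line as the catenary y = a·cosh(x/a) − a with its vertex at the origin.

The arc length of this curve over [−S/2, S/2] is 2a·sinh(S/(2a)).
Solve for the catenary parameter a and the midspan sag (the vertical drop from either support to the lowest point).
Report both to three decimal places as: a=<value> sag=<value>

seed: a₀ = √(S³/(24(L−S))) = √(70.131³/(24·1.316)) = 104.503655
iter 1: u=0.335543  f(a)=+7.428e-03  f'(a)=-2.547e-02  a ← 104.503655 − (+7.428e-03/-2.547e-02) = 104.795298
iter 2: u=0.334609  f(a)=+3.121e-05  f'(a)=-2.526e-02  a ← 104.795298 − (+3.121e-05/-2.526e-02) = 104.796534
iter 3: u=0.334606  f(a)=+5.561e-10  f'(a)=-2.526e-02  a ← 104.796534 − (+5.561e-10/-2.526e-02) = 104.796534
iter 4: u=0.334606  f(a)=+0.000e+00  f'(a)=-2.526e-02  a ← 104.796534 − (+0.000e+00/-2.526e-02) = 104.796534
converged: |Δa| < 1e-12 after 4 iterations
sag = a·(cosh(S/(2a)) − 1) = 104.796534·(cosh(0.334606) − 1) = 5.921495
T_max/T_min = cosh(S/(2a)) = 1.056505

a=104.797 sag=5.921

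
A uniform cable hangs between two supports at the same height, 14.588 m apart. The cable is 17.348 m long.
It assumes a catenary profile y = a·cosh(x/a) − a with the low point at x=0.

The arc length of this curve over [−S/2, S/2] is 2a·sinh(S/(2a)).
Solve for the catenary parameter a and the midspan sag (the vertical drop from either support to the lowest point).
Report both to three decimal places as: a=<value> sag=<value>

seed: a₀ = √(S³/(24(L−S))) = √(14.588³/(24·2.760)) = 6.845946
iter 1: u=1.065448  f(a)=+1.610e-01  f'(a)=-9.016e-01  a ← 6.845946 − (+1.610e-01/-9.016e-01) = 7.024461
iter 2: u=1.038371  f(a)=+6.511e-03  f'(a)=-8.300e-01  a ← 7.024461 − (+6.511e-03/-8.300e-01) = 7.032305
iter 3: u=1.037213  f(a)=+1.165e-05  f'(a)=-8.271e-01  a ← 7.032305 − (+1.165e-05/-8.271e-01) = 7.032319
iter 4: u=1.037211  f(a)=+3.742e-11  f'(a)=-8.271e-01  a ← 7.032319 − (+3.742e-11/-8.271e-01) = 7.032319
iter 5: u=1.037211  f(a)=-7.105e-15  f'(a)=-8.271e-01  a ← 7.032319 − (-7.105e-15/-8.271e-01) = 7.032319
converged: |Δa| < 1e-12 after 5 iterations
sag = a·(cosh(S/(2a)) − 1) = 7.032319·(cosh(1.037211) − 1) = 4.134229
T_max/T_min = cosh(S/(2a)) = 1.587890

a=7.032 sag=4.134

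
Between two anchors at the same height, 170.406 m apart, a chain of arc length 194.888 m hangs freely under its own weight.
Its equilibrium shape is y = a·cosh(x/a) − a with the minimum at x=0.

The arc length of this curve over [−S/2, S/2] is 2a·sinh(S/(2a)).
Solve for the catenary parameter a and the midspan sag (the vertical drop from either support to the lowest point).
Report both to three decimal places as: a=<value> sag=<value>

a=93.685 sag=41.490

seed: a₀ = √(S³/(24(L−S))) = √(170.406³/(24·24.482)) = 91.769477
iter 1: u=0.928446  f(a)=+1.077e+00  f'(a)=-5.810e-01  a ← 91.769477 − (+1.077e+00/-5.810e-01) = 93.623406
iter 2: u=0.910061  f(a)=+3.351e-02  f'(a)=-5.453e-01  a ← 93.623406 − (+3.351e-02/-5.453e-01) = 93.684844
iter 3: u=0.909464  f(a)=+3.473e-05  f'(a)=-5.442e-01  a ← 93.684844 − (+3.473e-05/-5.442e-01) = 93.684908
iter 4: u=0.909463  f(a)=+3.735e-11  f'(a)=-5.442e-01  a ← 93.684908 − (+3.735e-11/-5.442e-01) = 93.684908
converged: |Δa| < 1e-12 after 4 iterations
sag = a·(cosh(S/(2a)) − 1) = 93.684908·(cosh(0.909463) − 1) = 41.489776
T_max/T_min = cosh(S/(2a)) = 1.442865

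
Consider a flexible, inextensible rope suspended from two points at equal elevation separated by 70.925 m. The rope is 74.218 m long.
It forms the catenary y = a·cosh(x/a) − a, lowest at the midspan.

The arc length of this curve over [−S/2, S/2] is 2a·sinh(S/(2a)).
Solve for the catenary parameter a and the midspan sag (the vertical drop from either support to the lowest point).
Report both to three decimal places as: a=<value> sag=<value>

seed: a₀ = √(S³/(24(L−S))) = √(70.925³/(24·3.293)) = 67.188900
iter 1: u=0.527803  f(a)=+4.617e-02  f'(a)=-1.008e-01  a ← 67.188900 − (+4.617e-02/-1.008e-01) = 67.647055
iter 2: u=0.524228  f(a)=+4.765e-04  f'(a)=-9.871e-02  a ← 67.647055 − (+4.765e-04/-9.871e-02) = 67.651883
iter 3: u=0.524191  f(a)=+5.194e-08  f'(a)=-9.869e-02  a ← 67.651883 − (+5.194e-08/-9.869e-02) = 67.651883
iter 4: u=0.524191  f(a)=+1.421e-14  f'(a)=-9.869e-02  a ← 67.651883 − (+1.421e-14/-9.869e-02) = 67.651883
converged: |Δa| < 1e-12 after 4 iterations
sag = a·(cosh(S/(2a)) − 1) = 67.651883·(cosh(0.524191) − 1) = 9.509345
T_max/T_min = cosh(S/(2a)) = 1.140563

a=67.652 sag=9.509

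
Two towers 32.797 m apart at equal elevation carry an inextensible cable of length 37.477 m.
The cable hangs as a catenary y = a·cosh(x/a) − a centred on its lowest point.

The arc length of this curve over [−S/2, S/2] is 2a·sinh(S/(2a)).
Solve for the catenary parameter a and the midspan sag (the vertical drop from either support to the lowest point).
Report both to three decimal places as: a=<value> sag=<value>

seed: a₀ = √(S³/(24(L−S))) = √(32.797³/(24·4.680)) = 17.722404
iter 1: u=0.925298  f(a)=+2.045e-01  f'(a)=-5.748e-01  a ← 17.722404 − (+2.045e-01/-5.748e-01) = 18.078161
iter 2: u=0.907089  f(a)=+6.319e-03  f'(a)=-5.397e-01  a ← 18.078161 − (+6.319e-03/-5.397e-01) = 18.089870
iter 3: u=0.906502  f(a)=+6.462e-06  f'(a)=-5.386e-01  a ← 18.089870 − (+6.462e-06/-5.386e-01) = 18.089882
iter 4: u=0.906501  f(a)=+6.779e-12  f'(a)=-5.386e-01  a ← 18.089882 − (+6.779e-12/-5.386e-01) = 18.089882
converged: |Δa| < 1e-12 after 4 iterations
sag = a·(cosh(S/(2a)) − 1) = 18.089882·(cosh(0.906501) − 1) = 7.955755
T_max/T_min = cosh(S/(2a)) = 1.439790

a=18.090 sag=7.956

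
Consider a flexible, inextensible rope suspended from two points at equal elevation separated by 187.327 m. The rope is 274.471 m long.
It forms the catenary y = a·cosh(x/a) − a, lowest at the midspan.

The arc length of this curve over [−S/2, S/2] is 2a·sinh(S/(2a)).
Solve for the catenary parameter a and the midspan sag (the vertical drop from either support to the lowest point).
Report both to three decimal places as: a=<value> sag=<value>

a=59.620 sag=90.007

seed: a₀ = √(S³/(24(L−S))) = √(187.327³/(24·87.144)) = 56.062983
iter 1: u=1.670683  f(a)=+1.300e+01  f'(a)=-4.068e+00  a ← 56.062983 − (+1.300e+01/-4.068e+00) = 59.259472
iter 2: u=1.580566  f(a)=+1.195e+00  f'(a)=-3.351e+00  a ← 59.259472 − (+1.195e+00/-3.351e+00) = 59.616005
iter 3: u=1.571113  f(a)=+1.235e-02  f'(a)=-3.283e+00  a ← 59.616005 − (+1.235e-02/-3.283e+00) = 59.619766
iter 4: u=1.571014  f(a)=+1.349e-06  f'(a)=-3.282e+00  a ← 59.619766 − (+1.349e-06/-3.282e+00) = 59.619767
iter 5: u=1.571014  f(a)=+1.137e-13  f'(a)=-3.282e+00  a ← 59.619767 − (+1.137e-13/-3.282e+00) = 59.619767
converged: |Δa| < 1e-12 after 5 iterations
sag = a·(cosh(S/(2a)) − 1) = 59.619767·(cosh(1.571014) − 1) = 90.006765
T_max/T_min = cosh(S/(2a)) = 2.509680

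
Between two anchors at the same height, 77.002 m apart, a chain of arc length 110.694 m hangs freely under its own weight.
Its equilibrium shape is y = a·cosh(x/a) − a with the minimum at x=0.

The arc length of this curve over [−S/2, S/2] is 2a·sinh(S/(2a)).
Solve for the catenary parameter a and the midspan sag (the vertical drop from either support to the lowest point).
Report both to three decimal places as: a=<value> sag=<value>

seed: a₀ = √(S³/(24(L−S))) = √(77.002³/(24·33.692)) = 23.762055
iter 1: u=1.620272  f(a)=+4.709e+00  f'(a)=-3.654e+00  a ← 23.762055 − (+4.709e+00/-3.654e+00) = 25.051023
iter 2: u=1.536903  f(a)=+4.103e-01  f'(a)=-3.042e+00  a ← 25.051023 − (+4.103e-01/-3.042e+00) = 25.185903
iter 3: u=1.528673  f(a)=+3.772e-03  f'(a)=-2.987e+00  a ← 25.185903 − (+3.772e-03/-2.987e+00) = 25.187166
iter 4: u=1.528596  f(a)=+3.253e-07  f'(a)=-2.986e+00  a ← 25.187166 − (+3.253e-07/-2.986e+00) = 25.187166
iter 5: u=1.528596  f(a)=+0.000e+00  f'(a)=-2.986e+00  a ← 25.187166 − (+0.000e+00/-2.986e+00) = 25.187166
converged: |Δa| < 1e-12 after 5 iterations
sag = a·(cosh(S/(2a)) − 1) = 25.187166·(cosh(1.528596) − 1) = 35.621417
T_max/T_min = cosh(S/(2a)) = 2.414269

a=25.187 sag=35.621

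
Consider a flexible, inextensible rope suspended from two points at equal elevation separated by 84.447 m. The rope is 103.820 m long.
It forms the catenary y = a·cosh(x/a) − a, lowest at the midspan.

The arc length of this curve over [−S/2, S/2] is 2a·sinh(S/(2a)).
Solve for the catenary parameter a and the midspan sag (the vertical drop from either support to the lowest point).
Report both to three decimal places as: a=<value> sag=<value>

a=37.167 sag=26.677

seed: a₀ = √(S³/(24(L−S))) = √(84.447³/(24·19.373)) = 35.989207
iter 1: u=1.173227  f(a)=+1.378e+00  f'(a)=-1.232e+00  a ← 35.989207 − (+1.378e+00/-1.232e+00) = 37.107353
iter 2: u=1.137874  f(a)=+6.682e-02  f'(a)=-1.115e+00  a ← 37.107353 − (+6.682e-02/-1.115e+00) = 37.167261
iter 3: u=1.136040  f(a)=+1.749e-04  f'(a)=-1.110e+00  a ← 37.167261 − (+1.749e-04/-1.110e+00) = 37.167419
iter 4: u=1.136035  f(a)=+1.205e-09  f'(a)=-1.110e+00  a ← 37.167419 − (+1.205e-09/-1.110e+00) = 37.167419
iter 5: u=1.136035  f(a)=+1.421e-14  f'(a)=-1.110e+00  a ← 37.167419 − (+1.421e-14/-1.110e+00) = 37.167419
converged: |Δa| < 1e-12 after 5 iterations
sag = a·(cosh(S/(2a)) − 1) = 37.167419·(cosh(1.136035) − 1) = 26.676650
T_max/T_min = cosh(S/(2a)) = 1.717743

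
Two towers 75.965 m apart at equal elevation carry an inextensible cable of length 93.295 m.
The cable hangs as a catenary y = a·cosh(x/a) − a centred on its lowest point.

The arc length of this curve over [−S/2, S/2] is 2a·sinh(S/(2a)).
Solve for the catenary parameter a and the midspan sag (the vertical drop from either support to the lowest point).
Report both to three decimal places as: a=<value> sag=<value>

a=33.522 sag=23.921

seed: a₀ = √(S³/(24(L−S))) = √(75.965³/(24·17.330)) = 32.465000
iter 1: u=1.169952  f(a)=+1.225e+00  f'(a)=-1.221e+00  a ← 32.465000 − (+1.225e+00/-1.221e+00) = 33.468588
iter 2: u=1.134870  f(a)=+5.912e-02  f'(a)=-1.106e+00  a ← 33.468588 − (+5.912e-02/-1.106e+00) = 33.522049
iter 3: u=1.133060  f(a)=+1.530e-04  f'(a)=-1.100e+00  a ← 33.522049 − (+1.530e-04/-1.100e+00) = 33.522188
iter 4: u=1.133056  f(a)=+1.031e-09  f'(a)=-1.100e+00  a ← 33.522188 − (+1.031e-09/-1.100e+00) = 33.522188
iter 5: u=1.133056  f(a)=+0.000e+00  f'(a)=-1.100e+00  a ← 33.522188 − (+0.000e+00/-1.100e+00) = 33.522188
converged: |Δa| < 1e-12 after 5 iterations
sag = a·(cosh(S/(2a)) − 1) = 33.522188·(cosh(1.133056) − 1) = 23.921057
T_max/T_min = cosh(S/(2a)) = 1.713589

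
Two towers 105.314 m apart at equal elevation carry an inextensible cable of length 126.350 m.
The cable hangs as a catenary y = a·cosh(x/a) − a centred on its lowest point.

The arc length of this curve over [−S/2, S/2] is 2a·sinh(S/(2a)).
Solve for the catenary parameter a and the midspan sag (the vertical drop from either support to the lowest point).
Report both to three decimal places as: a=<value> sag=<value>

a=49.479 sag=30.766

seed: a₀ = √(S³/(24(L−S))) = √(105.314³/(24·21.036)) = 48.099655
iter 1: u=1.094748  f(a)=+1.297e+00  f'(a)=-9.841e-01  a ← 48.099655 − (+1.297e+00/-9.841e-01) = 49.417741
iter 2: u=1.065548  f(a)=+5.523e-02  f'(a)=-9.019e-01  a ← 49.417741 − (+5.523e-02/-9.019e-01) = 49.478978
iter 3: u=1.064230  f(a)=+1.100e-04  f'(a)=-8.983e-01  a ← 49.478978 − (+1.100e-04/-8.983e-01) = 49.479101
iter 4: u=1.064227  f(a)=+4.382e-10  f'(a)=-8.983e-01  a ← 49.479101 − (+4.382e-10/-8.983e-01) = 49.479101
iter 5: u=1.064227  f(a)=+1.421e-14  f'(a)=-8.983e-01  a ← 49.479101 − (+1.421e-14/-8.983e-01) = 49.479101
converged: |Δa| < 1e-12 after 5 iterations
sag = a·(cosh(S/(2a)) − 1) = 49.479101·(cosh(1.064227) − 1) = 30.765912
T_max/T_min = cosh(S/(2a)) = 1.621796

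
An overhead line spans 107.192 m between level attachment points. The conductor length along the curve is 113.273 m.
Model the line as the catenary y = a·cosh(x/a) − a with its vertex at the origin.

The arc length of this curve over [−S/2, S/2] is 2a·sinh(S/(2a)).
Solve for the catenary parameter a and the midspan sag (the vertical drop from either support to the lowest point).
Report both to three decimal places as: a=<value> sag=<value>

seed: a₀ = √(S³/(24(L−S))) = √(107.192³/(24·6.081)) = 91.865076
iter 1: u=0.583421  f(a)=+1.043e-01  f'(a)=-1.370e-01  a ← 91.865076 − (+1.043e-01/-1.370e-01) = 92.626918
iter 2: u=0.578622  f(a)=+1.312e-03  f'(a)=-1.335e-01  a ← 92.626918 − (+1.312e-03/-1.335e-01) = 92.636745
iter 3: u=0.578561  f(a)=+2.134e-07  f'(a)=-1.335e-01  a ← 92.636745 − (+2.134e-07/-1.335e-01) = 92.636747
iter 4: u=0.578561  f(a)=+1.421e-14  f'(a)=-1.335e-01  a ← 92.636747 − (+1.421e-14/-1.335e-01) = 92.636747
converged: |Δa| < 1e-12 after 4 iterations
sag = a·(cosh(S/(2a)) − 1) = 92.636747·(cosh(0.578561) − 1) = 15.941612
T_max/T_min = cosh(S/(2a)) = 1.172087

a=92.637 sag=15.942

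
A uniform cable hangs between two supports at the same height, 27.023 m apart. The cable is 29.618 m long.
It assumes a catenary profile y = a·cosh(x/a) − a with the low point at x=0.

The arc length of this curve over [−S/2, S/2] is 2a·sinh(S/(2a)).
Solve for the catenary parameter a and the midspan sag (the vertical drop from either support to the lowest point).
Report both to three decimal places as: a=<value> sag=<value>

seed: a₀ = √(S³/(24(L−S))) = √(27.023³/(24·2.595)) = 17.800247
iter 1: u=0.759062  f(a)=+7.579e-02  f'(a)=-3.087e-01  a ← 17.800247 − (+7.579e-02/-3.087e-01) = 18.045755
iter 2: u=0.748736  f(a)=+1.597e-03  f'(a)=-2.958e-01  a ← 18.045755 − (+1.597e-03/-2.958e-01) = 18.051152
iter 3: u=0.748512  f(a)=+7.422e-07  f'(a)=-2.956e-01  a ← 18.051152 − (+7.422e-07/-2.956e-01) = 18.051155
iter 4: u=0.748512  f(a)=+1.599e-13  f'(a)=-2.956e-01  a ← 18.051155 − (+1.599e-13/-2.956e-01) = 18.051155
converged: |Δa| < 1e-12 after 4 iterations
sag = a·(cosh(S/(2a)) − 1) = 18.051155·(cosh(0.748512) − 1) = 5.297307
T_max/T_min = cosh(S/(2a)) = 1.293461

a=18.051 sag=5.297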